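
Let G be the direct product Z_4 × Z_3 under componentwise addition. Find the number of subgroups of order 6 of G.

|G| = 12 and 6 | 12, so subgroups of order 6 are possible by Lagrange.
The subgroups of order 6 are: {(0,0), (0,1), (0,2), (2,0), (2,1), (2,2)}.
So G has 1 subgroup of order 6.

1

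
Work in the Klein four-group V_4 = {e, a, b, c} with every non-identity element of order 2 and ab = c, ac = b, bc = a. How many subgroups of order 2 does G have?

|G| = 4 and 2 | 4, so subgroups of order 2 are possible by Lagrange.
The subgroups of order 2 are: {e, a}; {e, b}; {e, c}.
So G has 3 subgroups of order 2.

3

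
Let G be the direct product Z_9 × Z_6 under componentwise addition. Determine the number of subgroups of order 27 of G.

1

|G| = 54 and 27 | 54, so subgroups of order 27 are possible by Lagrange.
The subgroups of order 27 are: {(0,0), (0,2), (0,4), (1,0), (1,2), (1,4), (2,0), (2,2), (2,4), (3,0), (3,2), (3,4), (4,0), (4,2), (4,4), (5,0), (5,2), (5,4), (6,0), (6,2), (6,4), (7,0), (7,2), (7,4), (8,0), (8,2), (8,4)}.
So G has 1 subgroup of order 27.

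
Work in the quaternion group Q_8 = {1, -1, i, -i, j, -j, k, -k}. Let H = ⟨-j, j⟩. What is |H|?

|⟨-j⟩| = 4 and |⟨j⟩| = 4, so |H| is a multiple of lcm(4, 4) = 4 and divides |G| = 8.
Closing under the operation: H = {1, -1, j, -j}, so |H| = 4.

4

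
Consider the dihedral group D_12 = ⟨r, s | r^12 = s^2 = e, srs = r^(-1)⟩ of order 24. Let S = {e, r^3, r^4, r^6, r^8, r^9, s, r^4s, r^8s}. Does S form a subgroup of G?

|S| = 9 does not divide |G| = 24, so by Lagrange S is not a subgroup.

No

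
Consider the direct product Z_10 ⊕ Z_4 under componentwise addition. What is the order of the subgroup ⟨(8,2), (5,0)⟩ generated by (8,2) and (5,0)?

20

|⟨(8,2)⟩| = 10 and |⟨(5,0)⟩| = 2, so |H| is a multiple of lcm(10, 2) = 10 and divides |G| = 40.
Closing under the operation: H = {(0,0), (0,2), (1,0), (1,2), (2,0), (2,2), (3,0), (3,2), (4,0), (4,2), (5,0), (5,2), (6,0), (6,2), (7,0), (7,2), (8,0), (8,2), (9,0), (9,2)}, so |H| = 20.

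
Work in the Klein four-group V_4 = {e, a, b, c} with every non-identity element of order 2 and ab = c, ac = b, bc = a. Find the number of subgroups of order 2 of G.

3

|G| = 4 and 2 | 4, so subgroups of order 2 are possible by Lagrange.
The subgroups of order 2 are: {e, a}; {e, b}; {e, c}.
So G has 3 subgroups of order 2.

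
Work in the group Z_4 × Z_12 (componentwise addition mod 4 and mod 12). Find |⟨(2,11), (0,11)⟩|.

24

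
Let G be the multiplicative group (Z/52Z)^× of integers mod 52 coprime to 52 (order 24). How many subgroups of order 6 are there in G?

3

|G| = 24 and 6 | 24, so subgroups of order 6 are possible by Lagrange.
The subgroups of order 6 are: {1, 9, 17, 25, 29, 49}; {1, 9, 23, 29, 43, 51}; {1, 3, 9, 27, 29, 35}.
So G has 3 subgroups of order 6.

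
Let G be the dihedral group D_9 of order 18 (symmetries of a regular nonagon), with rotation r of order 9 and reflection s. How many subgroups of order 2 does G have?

|G| = 18 and 2 | 18, so subgroups of order 2 are possible by Lagrange.
The subgroups of order 2 are: {e, r^2s}; {e, r^3s}; {e, r^4s}; {e, r^5s}; … (9 in all).
So G has 9 subgroups of order 2.

9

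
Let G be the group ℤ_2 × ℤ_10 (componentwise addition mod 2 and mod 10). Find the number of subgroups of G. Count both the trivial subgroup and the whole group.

|G| = 20, so by Lagrange every subgroup order divides 20. Divisors: 1, 2, 4, 5, 10, 20.
Subgroups by order — order 1: 1; order 2: 3; order 4: 1; order 5: 1; order 10: 3; order 20: 1.
Total: 1 + 3 + 1 + 1 + 3 + 1 = 10.

10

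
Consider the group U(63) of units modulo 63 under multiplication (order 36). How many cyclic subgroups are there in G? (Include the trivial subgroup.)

Group the elements of G by the cyclic subgroup they generate; each cyclic subgroup of order d accounts for φ(d) elements.
Cyclic subgroups by order — order 1: 1; order 2: 3; order 3: 4; order 6: 12.
Total: 20.

20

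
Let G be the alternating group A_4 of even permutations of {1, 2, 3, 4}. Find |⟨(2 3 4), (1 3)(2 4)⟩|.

12

|⟨(2 3 4)⟩| = 3 and |⟨(1 3)(2 4)⟩| = 2, so |H| is a multiple of lcm(3, 2) = 6 and divides |G| = 12.
Closing {(2 3 4), (1 3)(2 4)} under the group operation gives all of G, so |H| = 12.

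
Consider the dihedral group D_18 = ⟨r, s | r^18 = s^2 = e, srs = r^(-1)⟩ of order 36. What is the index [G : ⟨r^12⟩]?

|⟨r^12⟩| = 3 and |G| = 36.
By Lagrange, [G : H] = |G|/|H| = 36/3 = 12.

12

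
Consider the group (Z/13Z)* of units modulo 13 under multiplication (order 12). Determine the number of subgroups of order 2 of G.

1

|G| = 12 and 2 | 12, so subgroups of order 2 are possible by Lagrange.
The subgroups of order 2 are: {1, 12}.
So G has 1 subgroup of order 2.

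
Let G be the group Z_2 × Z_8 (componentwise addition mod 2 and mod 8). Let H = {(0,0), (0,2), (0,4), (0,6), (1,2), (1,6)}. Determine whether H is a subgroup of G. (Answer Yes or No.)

|H| = 6 does not divide |G| = 16, so by Lagrange H is not a subgroup.

No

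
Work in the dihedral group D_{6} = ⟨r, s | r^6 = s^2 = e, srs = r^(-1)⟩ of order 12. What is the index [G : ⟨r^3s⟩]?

|⟨r^3s⟩| = 2 and |G| = 12.
By Lagrange, [G : H] = |G|/|H| = 12/2 = 6.

6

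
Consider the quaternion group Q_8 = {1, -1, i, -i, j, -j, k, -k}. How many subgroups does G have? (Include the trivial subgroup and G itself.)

|G| = 8, so by Lagrange every subgroup order divides 8. Divisors: 1, 2, 4, 8.
Subgroups by order — order 1: 1; order 2: 1; order 4: 3; order 8: 1.
Total: 1 + 1 + 3 + 1 = 6.

6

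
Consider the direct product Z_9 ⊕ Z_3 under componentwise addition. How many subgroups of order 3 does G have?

|G| = 27 and 3 | 27, so subgroups of order 3 are possible by Lagrange.
The subgroups of order 3 are: {(0,0), (0,1), (0,2)}; {(0,0), (3,0), (6,0)}; {(0,0), (3,1), (6,2)}; {(0,0), (3,2), (6,1)}.
So G has 4 subgroups of order 3.

4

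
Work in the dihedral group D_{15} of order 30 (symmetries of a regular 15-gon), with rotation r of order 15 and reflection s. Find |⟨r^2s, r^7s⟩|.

|⟨r^2s⟩| = 2 and |⟨r^7s⟩| = 2, so |H| is a multiple of lcm(2, 2) = 2 and divides |G| = 30.
Closing under the operation: H = {e, r^5, r^10, r^2s, r^7s, r^12s}, so |H| = 6.

6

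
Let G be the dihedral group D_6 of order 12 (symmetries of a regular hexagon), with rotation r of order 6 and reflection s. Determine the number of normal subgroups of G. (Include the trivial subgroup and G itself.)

7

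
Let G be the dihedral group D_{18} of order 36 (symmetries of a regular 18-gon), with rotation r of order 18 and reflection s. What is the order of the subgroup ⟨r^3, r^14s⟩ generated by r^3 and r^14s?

|⟨r^3⟩| = 6 and |⟨r^14s⟩| = 2, so |H| is a multiple of lcm(6, 2) = 6 and divides |G| = 36.
Closing under the operation: H = {e, r^3, r^6, r^9, r^12, r^15, r^2s, r^5s, r^8s, r^11s, r^14s, r^17s}, so |H| = 12.

12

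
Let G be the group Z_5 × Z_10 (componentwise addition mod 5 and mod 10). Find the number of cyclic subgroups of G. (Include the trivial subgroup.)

14

Group the elements of G by the cyclic subgroup they generate; each cyclic subgroup of order d accounts for φ(d) elements.
Cyclic subgroups by order — order 1: 1; order 2: 1; order 5: 6; order 10: 6.
Total: 14.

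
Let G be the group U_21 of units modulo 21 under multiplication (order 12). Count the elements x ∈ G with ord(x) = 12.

0

No element of G has order 12 (even though 12 | 12).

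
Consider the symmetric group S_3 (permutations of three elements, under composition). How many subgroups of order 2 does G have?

|G| = 6 and 2 | 6, so subgroups of order 2 are possible by Lagrange.
The subgroups of order 2 are: {e, (1 2)}; {e, (1 3)}; {e, (2 3)}.
So G has 3 subgroups of order 2.

3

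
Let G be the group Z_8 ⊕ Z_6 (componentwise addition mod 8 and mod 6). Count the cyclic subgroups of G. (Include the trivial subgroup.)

16

A cyclic subgroup of order d is generated by each of its φ(d) elements of order d, so the cyclic subgroups of order d number (#elements of order d)/φ(d).
Cyclic subgroups by order — order 1: 1; order 2: 3; order 3: 1; order 4: 2; order 6: 3; order 8: 2; order 12: 2; order 24: 2.
Total: 16.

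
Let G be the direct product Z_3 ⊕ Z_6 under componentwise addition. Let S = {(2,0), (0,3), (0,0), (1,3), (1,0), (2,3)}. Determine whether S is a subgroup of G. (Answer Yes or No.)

Yes

|S| = 6 divides |G| = 18, consistent with Lagrange.
S contains the identity, every element's inverse is in S, and S is closed under +: it is a subgroup.
In fact S = ⟨(2,3)⟩.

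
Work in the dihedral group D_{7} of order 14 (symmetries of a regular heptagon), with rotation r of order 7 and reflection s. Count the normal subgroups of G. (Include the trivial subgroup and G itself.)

G has 10 subgroups. Checking conjugation-invariance by order — order 1: 1/1 normal; order 2: 0/7 normal; order 7: 1/1 normal; order 14: 1/1 normal.
Total normal subgroups: 3.

3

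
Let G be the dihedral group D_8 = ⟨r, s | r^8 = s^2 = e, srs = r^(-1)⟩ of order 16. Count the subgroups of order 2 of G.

9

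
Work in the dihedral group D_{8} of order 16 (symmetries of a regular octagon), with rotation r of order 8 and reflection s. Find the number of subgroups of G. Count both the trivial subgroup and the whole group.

|G| = 16, so by Lagrange every subgroup order divides 16. Divisors: 1, 2, 4, 8, 16.
Subgroups by order — order 1: 1; order 2: 9; order 4: 5; order 8: 3; order 16: 1.
Total: 1 + 9 + 5 + 3 + 1 = 19.

19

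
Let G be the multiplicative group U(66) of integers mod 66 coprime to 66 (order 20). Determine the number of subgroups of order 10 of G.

|G| = 20 and 10 | 20, so subgroups of order 10 are possible by Lagrange.
The subgroups of order 10 are: {1, 7, 13, 19, 25, 31, 37, 43, 49, 61}; {1, 17, 25, 29, 31, 35, 37, 41, 49, 65}; {1, 5, 23, 25, 31, 37, 47, 49, 53, 59}.
So G has 3 subgroups of order 10.

3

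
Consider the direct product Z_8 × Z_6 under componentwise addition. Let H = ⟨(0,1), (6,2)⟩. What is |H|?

|⟨(0,1)⟩| = 6 and |⟨(6,2)⟩| = 12, so |H| is a multiple of lcm(6, 12) = 12 and divides |G| = 48.
Closing under the operation: H = {(0,0), (0,1), (0,2), (0,3), (0,4), (0,5), (2,0), (2,1), (2,2), (2,3), (2,4), (2,5), (4,0), (4,1), (4,2), (4,3), (4,4), (4,5), (6,0), (6,1), (6,2), (6,3), (6,4), (6,5)}, so |H| = 24.

24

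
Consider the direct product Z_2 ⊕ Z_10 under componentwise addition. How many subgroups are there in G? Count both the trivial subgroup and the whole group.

10

|G| = 20, so by Lagrange every subgroup order divides 20. Divisors: 1, 2, 4, 5, 10, 20.
Subgroups by order — order 1: 1; order 2: 3; order 4: 1; order 5: 1; order 10: 3; order 20: 1.
Total: 1 + 3 + 1 + 1 + 3 + 1 = 10.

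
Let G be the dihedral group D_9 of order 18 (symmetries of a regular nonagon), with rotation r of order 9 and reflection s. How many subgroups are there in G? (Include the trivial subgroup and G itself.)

16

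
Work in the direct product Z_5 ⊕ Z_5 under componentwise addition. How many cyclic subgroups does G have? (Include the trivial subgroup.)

Group the elements of G by the cyclic subgroup they generate; each cyclic subgroup of order d accounts for φ(d) elements.
Cyclic subgroups by order — order 1: 1; order 5: 6.
Total: 7.

7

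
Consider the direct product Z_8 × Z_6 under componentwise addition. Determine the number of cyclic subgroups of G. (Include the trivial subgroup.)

Each element a generates a cyclic subgroup ⟨a⟩; distinct elements may generate the same one (a cyclic group of order d has φ(d) generators).
Cyclic subgroups by order — order 1: 1; order 2: 3; order 3: 1; order 4: 2; order 6: 3; order 8: 2; order 12: 2; order 24: 2.
Total: 16.

16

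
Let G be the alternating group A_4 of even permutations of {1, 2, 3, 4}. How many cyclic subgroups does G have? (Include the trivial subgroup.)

Group the elements of G by the cyclic subgroup they generate; each cyclic subgroup of order d accounts for φ(d) elements.
Cyclic subgroups by order — order 1: 1; order 2: 3; order 3: 4.
Total: 8.

8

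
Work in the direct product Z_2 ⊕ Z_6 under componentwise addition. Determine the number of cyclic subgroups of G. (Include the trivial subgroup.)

8

Group the elements of G by the cyclic subgroup they generate; each cyclic subgroup of order d accounts for φ(d) elements.
Cyclic subgroups by order — order 1: 1; order 2: 3; order 3: 1; order 6: 3.
Total: 8.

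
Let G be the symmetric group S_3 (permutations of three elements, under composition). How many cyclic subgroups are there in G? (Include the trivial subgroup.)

5

A cyclic subgroup of order d is generated by each of its φ(d) elements of order d, so the cyclic subgroups of order d number (#elements of order d)/φ(d).
Cyclic subgroups by order — order 1: 1; order 2: 3; order 3: 1.
Total: 5.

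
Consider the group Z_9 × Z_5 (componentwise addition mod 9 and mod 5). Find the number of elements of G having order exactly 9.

An element (a,b) has order lcm(ord(a), ord(b)); count pairs with lcm equal to 9.
Enumerating gives 6 such elements.

6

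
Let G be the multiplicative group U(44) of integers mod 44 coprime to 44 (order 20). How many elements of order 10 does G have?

12

Enumerating element orders in G gives 12 elements of order 10.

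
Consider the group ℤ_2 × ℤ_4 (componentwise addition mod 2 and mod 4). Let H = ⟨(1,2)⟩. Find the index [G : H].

4

|⟨(1,2)⟩| = 2 and |G| = 8.
By Lagrange, [G : H] = |G|/|H| = 8/2 = 4.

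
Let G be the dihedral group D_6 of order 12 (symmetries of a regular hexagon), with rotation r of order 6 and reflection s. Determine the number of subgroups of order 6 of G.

3

|G| = 12 and 6 | 12, so subgroups of order 6 are possible by Lagrange.
The subgroups of order 6 are: {e, r, r^2, r^3, r^4, r^5}; {e, r^2, r^4, s, r^2s, r^4s}; {e, r^2, r^4, rs, r^3s, r^5s}.
So G has 3 subgroups of order 6.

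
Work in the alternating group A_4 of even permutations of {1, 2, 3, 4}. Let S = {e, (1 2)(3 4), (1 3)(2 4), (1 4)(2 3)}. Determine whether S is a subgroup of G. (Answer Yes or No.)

Yes

|S| = 4 divides |G| = 12, consistent with Lagrange.
S contains the identity, every element's inverse is in S, and S is closed under ∘: it is a subgroup.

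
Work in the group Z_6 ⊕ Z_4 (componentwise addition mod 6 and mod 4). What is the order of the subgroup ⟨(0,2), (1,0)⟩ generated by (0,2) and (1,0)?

|⟨(0,2)⟩| = 2 and |⟨(1,0)⟩| = 6, so |H| is a multiple of lcm(2, 6) = 6 and divides |G| = 24.
Closing under the operation: H = {(0,0), (0,2), (1,0), (1,2), (2,0), (2,2), (3,0), (3,2), (4,0), (4,2), (5,0), (5,2)}, so |H| = 12.

12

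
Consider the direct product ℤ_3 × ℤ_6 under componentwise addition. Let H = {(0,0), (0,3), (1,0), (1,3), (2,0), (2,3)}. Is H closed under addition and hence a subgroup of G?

|H| = 6 divides |G| = 18, consistent with Lagrange.
H contains the identity, every element's inverse is in H, and H is closed under +: it is a subgroup.
In fact H = ⟨(2,3)⟩.

Yes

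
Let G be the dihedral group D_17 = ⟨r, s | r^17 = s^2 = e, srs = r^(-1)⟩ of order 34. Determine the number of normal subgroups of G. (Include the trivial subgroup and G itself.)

3

G has 20 subgroups. Checking conjugation-invariance by order — order 1: 1/1 normal; order 2: 0/17 normal; order 17: 1/1 normal; order 34: 1/1 normal.
Total normal subgroups: 3.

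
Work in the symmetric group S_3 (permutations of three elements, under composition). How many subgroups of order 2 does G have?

3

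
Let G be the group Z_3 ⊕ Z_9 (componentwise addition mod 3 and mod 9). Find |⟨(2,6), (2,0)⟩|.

|⟨(2,6)⟩| = 3 and |⟨(2,0)⟩| = 3, so |H| is a multiple of lcm(3, 3) = 3 and divides |G| = 27.
Closing under the operation: H = {(0,0), (0,3), (0,6), (1,0), (1,3), (1,6), (2,0), (2,3), (2,6)}, so |H| = 9.

9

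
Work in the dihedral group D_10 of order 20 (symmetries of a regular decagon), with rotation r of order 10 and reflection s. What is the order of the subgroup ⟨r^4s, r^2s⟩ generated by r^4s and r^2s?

10

|⟨r^4s⟩| = 2 and |⟨r^2s⟩| = 2, so |H| is a multiple of lcm(2, 2) = 2 and divides |G| = 20.
Closing under the operation: H = {e, r^2, r^4, r^6, r^8, s, r^2s, r^4s, r^6s, r^8s}, so |H| = 10.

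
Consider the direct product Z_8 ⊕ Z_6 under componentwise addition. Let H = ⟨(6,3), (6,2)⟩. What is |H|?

|⟨(6,3)⟩| = 4 and |⟨(6,2)⟩| = 12, so |H| is a multiple of lcm(4, 12) = 12 and divides |G| = 48.
Closing under the operation: H = {(0,0), (0,1), (0,2), (0,3), (0,4), (0,5), (2,0), (2,1), (2,2), (2,3), (2,4), (2,5), (4,0), (4,1), (4,2), (4,3), (4,4), (4,5), (6,0), (6,1), (6,2), (6,3), (6,4), (6,5)}, so |H| = 24.

24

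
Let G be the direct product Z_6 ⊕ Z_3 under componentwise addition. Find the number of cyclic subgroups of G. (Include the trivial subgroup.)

A cyclic subgroup of order d is generated by each of its φ(d) elements of order d, so the cyclic subgroups of order d number (#elements of order d)/φ(d).
Cyclic subgroups by order — order 1: 1; order 2: 1; order 3: 4; order 6: 4.
Total: 10.

10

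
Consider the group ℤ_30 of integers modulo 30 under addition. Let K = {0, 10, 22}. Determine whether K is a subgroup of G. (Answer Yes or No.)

No

10 ∈ K but its inverse 20 ∉ K, so K is not a subgroup.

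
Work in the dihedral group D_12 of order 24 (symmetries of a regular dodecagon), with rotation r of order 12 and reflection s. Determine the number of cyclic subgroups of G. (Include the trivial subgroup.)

18

A cyclic subgroup of order d is generated by each of its φ(d) elements of order d, so the cyclic subgroups of order d number (#elements of order d)/φ(d).
Cyclic subgroups by order — order 1: 1; order 2: 13; order 3: 1; order 4: 1; order 6: 1; order 12: 1.
Total: 18.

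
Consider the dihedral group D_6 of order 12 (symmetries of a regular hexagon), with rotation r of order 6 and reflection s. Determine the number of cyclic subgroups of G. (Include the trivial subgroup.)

Group the elements of G by the cyclic subgroup they generate; each cyclic subgroup of order d accounts for φ(d) elements.
Cyclic subgroups by order — order 1: 1; order 2: 7; order 3: 1; order 6: 1.
Total: 10.

10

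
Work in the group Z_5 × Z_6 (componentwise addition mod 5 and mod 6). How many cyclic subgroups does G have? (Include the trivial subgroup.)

Each element a generates a cyclic subgroup ⟨a⟩; distinct elements may generate the same one (a cyclic group of order d has φ(d) generators).
Cyclic subgroups by order — order 1: 1; order 2: 1; order 3: 1; order 5: 1; order 6: 1; order 10: 1; order 15: 1; order 30: 1.
Total: 8.

8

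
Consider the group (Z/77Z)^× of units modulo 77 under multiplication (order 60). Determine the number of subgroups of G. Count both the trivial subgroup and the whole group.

20

|G| = 60, so by Lagrange every subgroup order divides 60. Divisors: 1, 2, 3, 4, 5, 6, 10, 12, 15, 20, 30, 60.
Subgroups by order — order 1: 1; order 2: 3; order 3: 1; order 4: 1; order 5: 1; order 6: 3; order 10: 3; order 12: 1; order 15: 1; order 20: 1; order 30: 3; order 60: 1.
Total: 1 + 3 + 1 + 1 + 1 + 3 + 3 + 1 + 1 + 1 + 3 + 1 = 20.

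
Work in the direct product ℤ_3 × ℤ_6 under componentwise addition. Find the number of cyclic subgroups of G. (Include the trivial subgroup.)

10

Group the elements of G by the cyclic subgroup they generate; each cyclic subgroup of order d accounts for φ(d) elements.
Cyclic subgroups by order — order 1: 1; order 2: 1; order 3: 4; order 6: 4.
Total: 10.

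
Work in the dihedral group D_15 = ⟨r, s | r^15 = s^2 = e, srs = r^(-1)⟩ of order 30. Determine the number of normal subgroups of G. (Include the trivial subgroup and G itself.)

G has 28 subgroups. Checking conjugation-invariance by order — order 1: 1/1 normal; order 2: 0/15 normal; order 3: 1/1 normal; order 5: 1/1 normal; order 6: 0/5 normal; order 10: 0/3 normal; order 15: 1/1 normal; order 30: 1/1 normal.
Total normal subgroups: 5.

5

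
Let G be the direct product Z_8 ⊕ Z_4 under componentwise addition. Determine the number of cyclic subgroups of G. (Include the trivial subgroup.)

14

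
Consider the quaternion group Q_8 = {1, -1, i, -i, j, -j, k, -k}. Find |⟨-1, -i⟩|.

4

|⟨-1⟩| = 2 and |⟨-i⟩| = 4, so |H| is a multiple of lcm(2, 4) = 4 and divides |G| = 8.
Closing under the operation: H = {1, -1, i, -i}, so |H| = 4.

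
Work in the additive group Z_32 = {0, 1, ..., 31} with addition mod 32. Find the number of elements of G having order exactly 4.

In a cyclic group of order 32, the number of elements of order d (for d | 32) is φ(d).
φ(4) = 2.

2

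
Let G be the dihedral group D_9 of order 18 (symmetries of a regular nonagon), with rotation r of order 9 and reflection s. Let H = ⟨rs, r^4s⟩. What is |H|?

|⟨rs⟩| = 2 and |⟨r^4s⟩| = 2, so |H| is a multiple of lcm(2, 2) = 2 and divides |G| = 18.
Closing under the operation: H = {e, r^3, r^6, rs, r^4s, r^7s}, so |H| = 6.

6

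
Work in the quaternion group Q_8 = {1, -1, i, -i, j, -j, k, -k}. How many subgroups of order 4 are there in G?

|G| = 8 and 4 | 8, so subgroups of order 4 are possible by Lagrange.
The subgroups of order 4 are: {1, -1, i, -i}; {1, -1, j, -j}; {1, -1, k, -k}.
So G has 3 subgroups of order 4.

3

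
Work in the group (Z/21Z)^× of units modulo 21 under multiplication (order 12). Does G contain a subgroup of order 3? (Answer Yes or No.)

Yes

3 | 12. A subgroup of order 3 is {1, 4, 16}.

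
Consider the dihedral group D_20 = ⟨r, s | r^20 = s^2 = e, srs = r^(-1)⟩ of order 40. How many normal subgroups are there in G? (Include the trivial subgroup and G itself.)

9

G has 48 subgroups. Checking conjugation-invariance by order — order 1: 1/1 normal; order 2: 1/21 normal; order 4: 1/11 normal; order 5: 1/1 normal; order 8: 0/5 normal; order 10: 1/5 normal; order 20: 3/3 normal; order 40: 1/1 normal.
Total normal subgroups: 9.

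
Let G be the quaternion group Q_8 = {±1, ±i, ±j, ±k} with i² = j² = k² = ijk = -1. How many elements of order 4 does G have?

The elements of order 4 are: i, -i, j, -j, k, -k.
That's 6.

6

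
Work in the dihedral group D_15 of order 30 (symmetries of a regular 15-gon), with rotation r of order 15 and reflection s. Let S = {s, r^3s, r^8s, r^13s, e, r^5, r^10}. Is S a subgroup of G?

No

|S| = 7 does not divide |G| = 30, so by Lagrange S is not a subgroup.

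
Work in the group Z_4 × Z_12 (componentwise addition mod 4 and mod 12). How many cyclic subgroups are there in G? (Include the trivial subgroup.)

Group the elements of G by the cyclic subgroup they generate; each cyclic subgroup of order d accounts for φ(d) elements.
Cyclic subgroups by order — order 1: 1; order 2: 3; order 3: 1; order 4: 6; order 6: 3; order 12: 6.
Total: 20.

20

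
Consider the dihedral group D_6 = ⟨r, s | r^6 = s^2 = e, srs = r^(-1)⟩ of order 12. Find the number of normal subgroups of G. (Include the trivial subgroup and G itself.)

G has 16 subgroups. Checking conjugation-invariance by order — order 1: 1/1 normal; order 2: 1/7 normal; order 3: 1/1 normal; order 4: 0/3 normal; order 6: 3/3 normal; order 12: 1/1 normal.
Total normal subgroups: 7.

7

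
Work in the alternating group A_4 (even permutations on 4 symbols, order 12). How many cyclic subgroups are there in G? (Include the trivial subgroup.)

8

Group the elements of G by the cyclic subgroup they generate; each cyclic subgroup of order d accounts for φ(d) elements.
Cyclic subgroups by order — order 1: 1; order 2: 3; order 3: 4.
Total: 8.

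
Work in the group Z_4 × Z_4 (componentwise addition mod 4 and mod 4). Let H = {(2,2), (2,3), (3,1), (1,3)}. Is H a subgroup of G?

The identity (0,0) ∉ H, so H is not a subgroup.

No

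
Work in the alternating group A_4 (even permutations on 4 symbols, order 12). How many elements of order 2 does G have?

The elements of order 2 are: (1 2)(3 4), (1 3)(2 4), (1 4)(2 3).
That's 3.

3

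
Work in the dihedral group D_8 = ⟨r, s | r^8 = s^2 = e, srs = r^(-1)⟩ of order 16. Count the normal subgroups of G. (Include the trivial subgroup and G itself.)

7

G has 19 subgroups. Checking conjugation-invariance by order — order 1: 1/1 normal; order 2: 1/9 normal; order 4: 1/5 normal; order 8: 3/3 normal; order 16: 1/1 normal.
Total normal subgroups: 7.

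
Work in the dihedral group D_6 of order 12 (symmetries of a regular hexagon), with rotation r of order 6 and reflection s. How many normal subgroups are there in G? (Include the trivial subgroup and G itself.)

7

G has 16 subgroups. Checking conjugation-invariance by order — order 1: 1/1 normal; order 2: 1/7 normal; order 3: 1/1 normal; order 4: 0/3 normal; order 6: 3/3 normal; order 12: 1/1 normal.
Total normal subgroups: 7.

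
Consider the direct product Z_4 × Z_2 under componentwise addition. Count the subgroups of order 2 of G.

|G| = 8 and 2 | 8, so subgroups of order 2 are possible by Lagrange.
The subgroups of order 2 are: {(0,0), (0,1)}; {(0,0), (2,0)}; {(0,0), (2,1)}.
So G has 3 subgroups of order 2.

3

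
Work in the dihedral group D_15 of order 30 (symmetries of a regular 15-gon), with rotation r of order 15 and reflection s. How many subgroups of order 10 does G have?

|G| = 30 and 10 | 30, so subgroups of order 10 are possible by Lagrange.
The subgroups of order 10 are: {e, r^3, r^6, r^9, r^12, rs, r^4s, r^7s, r^10s, r^13s}; {e, r^3, r^6, r^9, r^12, r^2s, r^5s, r^8s, r^11s, r^14s}; {e, r^3, r^6, r^9, r^12, s, r^3s, r^6s, r^9s, r^12s}.
So G has 3 subgroups of order 10.

3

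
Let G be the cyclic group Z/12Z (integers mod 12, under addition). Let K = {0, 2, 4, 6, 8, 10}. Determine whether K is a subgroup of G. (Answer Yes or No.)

Yes

|K| = 6 divides |G| = 12, consistent with Lagrange.
K contains the identity, every element's inverse is in K, and K is closed under +: it is a subgroup.
In fact K = ⟨2⟩.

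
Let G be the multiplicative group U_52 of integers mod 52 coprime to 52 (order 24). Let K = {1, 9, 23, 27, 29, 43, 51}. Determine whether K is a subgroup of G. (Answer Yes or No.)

No

|K| = 7 does not divide |G| = 24, so by Lagrange K is not a subgroup.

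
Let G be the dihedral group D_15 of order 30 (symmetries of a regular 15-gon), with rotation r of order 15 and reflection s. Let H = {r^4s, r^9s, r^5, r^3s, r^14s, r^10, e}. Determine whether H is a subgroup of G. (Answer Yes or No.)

No

|H| = 7 does not divide |G| = 30, so by Lagrange H is not a subgroup.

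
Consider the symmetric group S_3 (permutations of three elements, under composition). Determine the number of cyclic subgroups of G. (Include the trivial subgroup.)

5

Each element a generates a cyclic subgroup ⟨a⟩; distinct elements may generate the same one (a cyclic group of order d has φ(d) generators).
Cyclic subgroups by order — order 1: 1; order 2: 3; order 3: 1.
Total: 5.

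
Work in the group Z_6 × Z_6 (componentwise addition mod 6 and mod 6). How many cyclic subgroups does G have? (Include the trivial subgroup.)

20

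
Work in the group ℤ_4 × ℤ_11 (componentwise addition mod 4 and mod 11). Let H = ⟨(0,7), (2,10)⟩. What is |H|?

|⟨(0,7)⟩| = 11 and |⟨(2,10)⟩| = 22, so |H| is a multiple of lcm(11, 22) = 22 and divides |G| = 44.
Closing under the operation: H = {(0,0), (0,1), (0,2), (0,3), (0,4), (0,5), (0,6), (0,7), (0,8), (0,9), (0,10), (2,0), (2,1), (2,2), (2,3), (2,4), (2,5), (2,6), (2,7), (2,8), (2,9), (2,10)}, so |H| = 22.

22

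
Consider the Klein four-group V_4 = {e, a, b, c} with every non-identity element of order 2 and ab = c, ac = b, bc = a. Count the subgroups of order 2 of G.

3

|G| = 4 and 2 | 4, so subgroups of order 2 are possible by Lagrange.
The subgroups of order 2 are: {e, a}; {e, b}; {e, c}.
So G has 3 subgroups of order 2.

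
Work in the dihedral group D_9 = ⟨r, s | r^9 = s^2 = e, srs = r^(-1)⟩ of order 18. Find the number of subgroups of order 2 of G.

|G| = 18 and 2 | 18, so subgroups of order 2 are possible by Lagrange.
The subgroups of order 2 are: {e, r^2s}; {e, r^3s}; {e, r^4s}; {e, r^5s}; … (9 in all).
So G has 9 subgroups of order 2.

9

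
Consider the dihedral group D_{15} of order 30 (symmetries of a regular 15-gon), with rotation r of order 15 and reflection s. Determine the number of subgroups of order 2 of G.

|G| = 30 and 2 | 30, so subgroups of order 2 are possible by Lagrange.
The subgroups of order 2 are: {e, r^10s}; {e, r^11s}; {e, r^12s}; {e, r^13s}; … (15 in all).
So G has 15 subgroups of order 2.

15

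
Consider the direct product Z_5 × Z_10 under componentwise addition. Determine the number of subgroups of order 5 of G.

|G| = 50 and 5 | 50, so subgroups of order 5 are possible by Lagrange.
The subgroups of order 5 are: {(0,0), (0,2), (0,4), (0,6), (0,8)}; {(0,0), (1,0), (2,0), (3,0), (4,0)}; {(0,0), (1,2), (2,4), (3,6), (4,8)}; {(0,0), (1,4), (2,8), (3,2), (4,6)}; … (6 in all).
So G has 6 subgroups of order 5.

6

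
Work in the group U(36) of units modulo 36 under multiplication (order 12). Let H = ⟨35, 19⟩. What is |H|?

4

|⟨35⟩| = 2 and |⟨19⟩| = 2, so |H| is a multiple of lcm(2, 2) = 2 and divides |G| = 12.
Closing under the operation: H = {1, 17, 19, 35}, so |H| = 4.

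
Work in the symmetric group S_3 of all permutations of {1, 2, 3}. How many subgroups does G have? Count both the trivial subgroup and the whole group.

6

|G| = 6, so by Lagrange every subgroup order divides 6. Divisors: 1, 2, 3, 6.
Subgroups by order — order 1: 1; order 2: 3; order 3: 1; order 6: 1.
Total: 1 + 3 + 1 + 1 = 6.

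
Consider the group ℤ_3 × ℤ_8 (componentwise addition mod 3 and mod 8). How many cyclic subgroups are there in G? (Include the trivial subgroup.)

8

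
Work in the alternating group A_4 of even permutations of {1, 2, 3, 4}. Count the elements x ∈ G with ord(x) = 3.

8

The elements of order 3 are: (2 3 4), (2 4 3), (1 2 3), (1 2 4), (1 3 2), (1 3 4), (1 4 2), (1 4 3).
That's 8.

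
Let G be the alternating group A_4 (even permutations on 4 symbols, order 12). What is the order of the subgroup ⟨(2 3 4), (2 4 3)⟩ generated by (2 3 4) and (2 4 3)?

|⟨(2 3 4)⟩| = 3 and |⟨(2 4 3)⟩| = 3, so |H| is a multiple of lcm(3, 3) = 3 and divides |G| = 12.
Closing under the operation: H = {e, (2 3 4), (2 4 3)}, so |H| = 3.

3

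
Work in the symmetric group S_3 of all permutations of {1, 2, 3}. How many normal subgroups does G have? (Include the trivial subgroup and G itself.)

3

G has 6 subgroups. Checking conjugation-invariance by order — order 1: 1/1 normal; order 2: 0/3 normal; order 3: 1/1 normal; order 6: 1/1 normal.
Total normal subgroups: 3.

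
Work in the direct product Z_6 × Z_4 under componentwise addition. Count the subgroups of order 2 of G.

3

|G| = 24 and 2 | 24, so subgroups of order 2 are possible by Lagrange.
The subgroups of order 2 are: {(0,0), (0,2)}; {(0,0), (3,0)}; {(0,0), (3,2)}.
So G has 3 subgroups of order 2.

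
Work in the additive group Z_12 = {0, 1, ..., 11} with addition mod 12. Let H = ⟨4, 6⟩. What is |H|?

|⟨4⟩| = 3 and |⟨6⟩| = 2, so |H| is a multiple of lcm(3, 2) = 6 and divides |G| = 12.
Closing under the operation: H = {0, 2, 4, 6, 8, 10}, so |H| = 6.

6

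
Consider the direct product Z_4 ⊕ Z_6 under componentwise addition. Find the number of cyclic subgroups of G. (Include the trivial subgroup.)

A cyclic subgroup of order d is generated by each of its φ(d) elements of order d, so the cyclic subgroups of order d number (#elements of order d)/φ(d).
Cyclic subgroups by order — order 1: 1; order 2: 3; order 3: 1; order 4: 2; order 6: 3; order 12: 2.
Total: 12.

12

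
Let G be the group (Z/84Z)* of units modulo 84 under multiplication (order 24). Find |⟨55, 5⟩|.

12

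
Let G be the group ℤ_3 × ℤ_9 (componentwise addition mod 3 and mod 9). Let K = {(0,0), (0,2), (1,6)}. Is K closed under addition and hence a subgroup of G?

No

(1,6) ∈ K but its inverse (2,3) ∉ K, so K is not a subgroup.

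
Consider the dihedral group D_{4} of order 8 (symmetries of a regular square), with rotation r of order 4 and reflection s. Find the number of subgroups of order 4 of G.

3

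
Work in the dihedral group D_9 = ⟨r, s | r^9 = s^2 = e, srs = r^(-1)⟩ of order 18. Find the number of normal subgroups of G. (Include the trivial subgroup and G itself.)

4

G has 16 subgroups. Checking conjugation-invariance by order — order 1: 1/1 normal; order 2: 0/9 normal; order 3: 1/1 normal; order 6: 0/3 normal; order 9: 1/1 normal; order 18: 1/1 normal.
Total normal subgroups: 4.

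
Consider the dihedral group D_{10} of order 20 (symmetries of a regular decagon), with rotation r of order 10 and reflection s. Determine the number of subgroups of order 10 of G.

|G| = 20 and 10 | 20, so subgroups of order 10 are possible by Lagrange.
The subgroups of order 10 are: {e, r, r^2, r^3, r^4, r^5, r^6, r^7, r^8, r^9}; {e, r^2, r^4, r^6, r^8, s, r^2s, r^4s, r^6s, r^8s}; {e, r^2, r^4, r^6, r^8, rs, r^3s, r^5s, r^7s, r^9s}.
So G has 3 subgroups of order 10.

3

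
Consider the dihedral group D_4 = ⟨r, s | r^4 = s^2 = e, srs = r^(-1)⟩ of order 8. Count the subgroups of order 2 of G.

5

|G| = 8 and 2 | 8, so subgroups of order 2 are possible by Lagrange.
The subgroups of order 2 are: {e, r^2}; {e, r^2s}; {e, r^3s}; {e, rs}; … (5 in all).
So G has 5 subgroups of order 2.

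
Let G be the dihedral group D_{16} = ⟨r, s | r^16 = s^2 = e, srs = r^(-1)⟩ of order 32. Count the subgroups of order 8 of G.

5

|G| = 32 and 8 | 32, so subgroups of order 8 are possible by Lagrange.
The subgroups of order 8 are: {e, r^2, r^4, r^6, r^8, r^10, r^12, r^14}; {e, r^4, r^8, r^12, r^2s, r^6s, r^10s, r^14s}; {e, r^4, r^8, r^12, r^3s, r^7s, r^11s, r^15s}; {e, r^4, r^8, r^12, s, r^4s, r^8s, r^12s}; … (5 in all).
So G has 5 subgroups of order 8.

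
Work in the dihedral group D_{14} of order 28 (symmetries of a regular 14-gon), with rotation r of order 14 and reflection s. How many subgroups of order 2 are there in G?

15

|G| = 28 and 2 | 28, so subgroups of order 2 are possible by Lagrange.
The subgroups of order 2 are: {e, r^10s}; {e, r^11s}; {e, r^12s}; {e, r^13s}; … (15 in all).
So G has 15 subgroups of order 2.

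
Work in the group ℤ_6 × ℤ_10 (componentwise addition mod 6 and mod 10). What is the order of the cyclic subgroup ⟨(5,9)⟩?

30

The order of (5,9) in Z_6 × Z_10 is lcm(ord(5) in Z_6, ord(9) in Z_10).
ord(5) = 6 and ord(9) = 10, so |⟨(5,9)⟩| = lcm(6, 10) = 30.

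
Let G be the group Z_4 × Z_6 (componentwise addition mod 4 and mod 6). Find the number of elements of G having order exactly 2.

3

An element (a,b) has order lcm(ord(a), ord(b)); count pairs with lcm equal to 2.
Enumerating gives 3 such elements.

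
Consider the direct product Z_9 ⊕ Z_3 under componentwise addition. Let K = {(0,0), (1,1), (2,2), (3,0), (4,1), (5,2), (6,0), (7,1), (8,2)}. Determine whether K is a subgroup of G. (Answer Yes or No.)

Yes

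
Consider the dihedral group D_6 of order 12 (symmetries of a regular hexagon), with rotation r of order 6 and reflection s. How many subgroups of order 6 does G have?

3

|G| = 12 and 6 | 12, so subgroups of order 6 are possible by Lagrange.
The subgroups of order 6 are: {e, r, r^2, r^3, r^4, r^5}; {e, r^2, r^4, s, r^2s, r^4s}; {e, r^2, r^4, rs, r^3s, r^5s}.
So G has 3 subgroups of order 6.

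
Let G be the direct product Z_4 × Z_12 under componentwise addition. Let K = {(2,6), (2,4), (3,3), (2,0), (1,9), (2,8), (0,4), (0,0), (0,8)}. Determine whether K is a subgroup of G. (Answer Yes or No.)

|K| = 9 does not divide |G| = 48, so by Lagrange K is not a subgroup.

No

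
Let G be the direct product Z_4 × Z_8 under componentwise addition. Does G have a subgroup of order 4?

Yes

4 | 32. A subgroup of order 4 is {(0,0), (0,2), (0,4), (0,6)}.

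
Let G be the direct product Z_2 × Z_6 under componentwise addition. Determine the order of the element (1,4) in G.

6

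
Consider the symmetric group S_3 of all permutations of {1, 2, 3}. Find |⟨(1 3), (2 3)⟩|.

6

|⟨(1 3)⟩| = 2 and |⟨(2 3)⟩| = 2, so |H| is a multiple of lcm(2, 2) = 2 and divides |G| = 6.
Closing {(1 3), (2 3)} under the group operation gives all of G, so |H| = 6.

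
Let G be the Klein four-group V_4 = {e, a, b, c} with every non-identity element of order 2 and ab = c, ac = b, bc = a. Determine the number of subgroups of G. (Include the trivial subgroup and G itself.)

|G| = 4, so by Lagrange every subgroup order divides 4. Divisors: 1, 2, 4.
Subgroups by order — order 1: 1; order 2: 3; order 4: 1.
Total: 1 + 3 + 1 = 5.

5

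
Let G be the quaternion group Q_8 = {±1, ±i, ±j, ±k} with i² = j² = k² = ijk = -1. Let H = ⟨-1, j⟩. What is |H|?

|⟨-1⟩| = 2 and |⟨j⟩| = 4, so |H| is a multiple of lcm(2, 4) = 4 and divides |G| = 8.
Closing under the operation: H = {1, -1, j, -j}, so |H| = 4.

4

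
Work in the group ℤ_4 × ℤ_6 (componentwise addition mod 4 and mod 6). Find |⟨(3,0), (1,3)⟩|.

|⟨(3,0)⟩| = 4 and |⟨(1,3)⟩| = 4, so |H| is a multiple of lcm(4, 4) = 4 and divides |G| = 24.
Closing under the operation: H = {(0,0), (0,3), (1,0), (1,3), (2,0), (2,3), (3,0), (3,3)}, so |H| = 8.

8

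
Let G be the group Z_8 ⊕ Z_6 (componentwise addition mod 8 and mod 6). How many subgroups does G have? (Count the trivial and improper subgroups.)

22

|G| = 48, so by Lagrange every subgroup order divides 48. Divisors: 1, 2, 3, 4, 6, 8, 12, 16, 24, 48.
Subgroups by order — order 1: 1; order 2: 3; order 3: 1; order 4: 3; order 6: 3; order 8: 3; order 12: 3; order 16: 1; order 24: 3; order 48: 1.
Total: 1 + 3 + 1 + 3 + 3 + 3 + 3 + 1 + 3 + 1 = 22.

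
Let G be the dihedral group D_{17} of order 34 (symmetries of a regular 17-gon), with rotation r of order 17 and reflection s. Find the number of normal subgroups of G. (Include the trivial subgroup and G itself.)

G has 20 subgroups. Checking conjugation-invariance by order — order 1: 1/1 normal; order 2: 0/17 normal; order 17: 1/1 normal; order 34: 1/1 normal.
Total normal subgroups: 3.

3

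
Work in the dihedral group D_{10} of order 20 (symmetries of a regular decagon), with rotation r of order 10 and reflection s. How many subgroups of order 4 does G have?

5

|G| = 20 and 4 | 20, so subgroups of order 4 are possible by Lagrange.
The subgroups of order 4 are: {e, r^5, r^2s, r^7s}; {e, r^5, r^3s, r^8s}; {e, r^5, r^4s, r^9s}; {e, r^5, s, r^5s}; … (5 in all).
So G has 5 subgroups of order 4.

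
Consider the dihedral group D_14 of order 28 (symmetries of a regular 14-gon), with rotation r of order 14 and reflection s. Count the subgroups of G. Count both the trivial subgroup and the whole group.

|G| = 28, so by Lagrange every subgroup order divides 28. Divisors: 1, 2, 4, 7, 14, 28.
Subgroups by order — order 1: 1; order 2: 15; order 4: 7; order 7: 1; order 14: 3; order 28: 1.
Total: 1 + 15 + 7 + 1 + 3 + 1 = 28.

28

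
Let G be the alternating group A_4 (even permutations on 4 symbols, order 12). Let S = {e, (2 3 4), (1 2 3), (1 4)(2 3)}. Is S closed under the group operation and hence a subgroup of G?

No

(1 2 3) ∈ S but its inverse (1 3 2) ∉ S, so S is not a subgroup.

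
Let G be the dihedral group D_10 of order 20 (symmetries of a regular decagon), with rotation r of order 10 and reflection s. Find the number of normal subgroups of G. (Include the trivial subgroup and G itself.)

G has 22 subgroups. Checking conjugation-invariance by order — order 1: 1/1 normal; order 2: 1/11 normal; order 4: 0/5 normal; order 5: 1/1 normal; order 10: 3/3 normal; order 20: 1/1 normal.
Total normal subgroups: 7.

7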